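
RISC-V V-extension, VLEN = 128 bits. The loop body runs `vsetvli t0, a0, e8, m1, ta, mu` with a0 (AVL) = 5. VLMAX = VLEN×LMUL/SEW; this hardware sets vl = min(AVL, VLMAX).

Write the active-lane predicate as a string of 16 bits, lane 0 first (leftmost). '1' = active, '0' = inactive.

VLMAX = (128 × 1) / 8 = 16 lanes
vl ← min(5, 16) = 5
bits (lane 0 leftmost): 1111100000000000

predicate = 1111100000000000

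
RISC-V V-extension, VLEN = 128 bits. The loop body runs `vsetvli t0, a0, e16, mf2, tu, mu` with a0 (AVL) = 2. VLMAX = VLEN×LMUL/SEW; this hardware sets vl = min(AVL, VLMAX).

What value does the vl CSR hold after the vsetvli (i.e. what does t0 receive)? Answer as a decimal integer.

VLMAX = (128 × 1/2) / 16 = 4 lanes
vl = min(AVL, VLMAX) = min(2, 4) = 2

vl = 2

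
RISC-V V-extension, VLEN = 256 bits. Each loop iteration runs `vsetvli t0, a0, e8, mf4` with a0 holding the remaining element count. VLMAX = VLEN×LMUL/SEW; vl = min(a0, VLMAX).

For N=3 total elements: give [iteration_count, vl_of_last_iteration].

[iterations, last_vl] = [1, 3]

VLMAX = VLEN×LMUL/SEW = 256×1/4/8 = 8
3 elements at 8/iter → 1 passes, remainder 3 on the last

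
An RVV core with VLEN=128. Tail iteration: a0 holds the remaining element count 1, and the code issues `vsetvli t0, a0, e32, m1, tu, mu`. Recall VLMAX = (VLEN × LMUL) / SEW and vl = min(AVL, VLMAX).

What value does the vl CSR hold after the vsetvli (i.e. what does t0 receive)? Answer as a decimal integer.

vl = 1

lanes per group: 128·1/32 = 4
vl = min(AVL, VLMAX) = min(1, 4) = 1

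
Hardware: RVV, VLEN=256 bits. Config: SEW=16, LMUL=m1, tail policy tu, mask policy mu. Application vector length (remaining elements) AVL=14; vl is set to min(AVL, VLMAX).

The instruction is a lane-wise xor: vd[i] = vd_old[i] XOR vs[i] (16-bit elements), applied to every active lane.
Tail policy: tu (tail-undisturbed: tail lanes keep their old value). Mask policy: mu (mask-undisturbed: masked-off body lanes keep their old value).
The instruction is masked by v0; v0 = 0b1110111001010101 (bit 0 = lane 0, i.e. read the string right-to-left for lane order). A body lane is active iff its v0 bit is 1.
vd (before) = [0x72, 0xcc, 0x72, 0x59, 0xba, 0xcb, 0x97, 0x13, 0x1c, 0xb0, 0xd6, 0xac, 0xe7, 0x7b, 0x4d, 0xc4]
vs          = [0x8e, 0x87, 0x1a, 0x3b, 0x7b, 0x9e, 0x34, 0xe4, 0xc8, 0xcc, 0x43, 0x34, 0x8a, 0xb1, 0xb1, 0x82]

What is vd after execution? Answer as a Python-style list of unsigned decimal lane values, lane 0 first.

VLMAX = VLEN×LMUL/SEW = 256×1/16 = 16
AVL=14 ≤ VLMAX=16, so vl = 14
vd[0] xor(0x72,0x8e) -> 0xfc
vd[1] mask-off/keep -> 0xcc
vd[2] xor(0x72,0x1a) -> 0x68
vd[3] mask-off/keep -> 0x59
vd[4] xor(0xba,0x7b) -> 0xc1
vd[5] mask-off/keep -> 0xcb
vd[6] xor(0x97,0x34) -> 0xa3
vd[7] mask-off/keep -> 0x13
vd[8] mask-off/keep -> 0x1c
vd[9] xor(0xb0,0xcc) -> 0x7c
vd[10] xor(0xd6,0x43) -> 0x95
vd[11] xor(0xac,0x34) -> 0x98
vd[12] mask-off/keep -> 0xe7
vd[13] xor(0x7b,0xb1) -> 0xca
vd[14] tail/keep -> 0x4d
vd[15] tail/keep -> 0xc4

vd = [252, 204, 104, 89, 193, 203, 163, 19, 28, 124, 149, 152, 231, 202, 77, 196]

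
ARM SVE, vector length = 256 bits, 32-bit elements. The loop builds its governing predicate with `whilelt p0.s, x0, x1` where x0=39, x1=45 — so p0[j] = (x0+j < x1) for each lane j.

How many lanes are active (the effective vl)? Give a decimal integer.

vl = 6

lane count: 256 div 32 = 8
whilelt: lane j active iff 39+j < 45 → j < 6 → 6 active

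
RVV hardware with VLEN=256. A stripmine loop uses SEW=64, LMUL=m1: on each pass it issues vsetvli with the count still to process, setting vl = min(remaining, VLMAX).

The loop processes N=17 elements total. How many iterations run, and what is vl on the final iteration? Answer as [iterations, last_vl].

lanes per group: 256·1/64 = 4
N=17: ⌈17/4⌉ = 5 iters; last vl = 17 − 4×4 = 1

[iterations, last_vl] = [5, 1]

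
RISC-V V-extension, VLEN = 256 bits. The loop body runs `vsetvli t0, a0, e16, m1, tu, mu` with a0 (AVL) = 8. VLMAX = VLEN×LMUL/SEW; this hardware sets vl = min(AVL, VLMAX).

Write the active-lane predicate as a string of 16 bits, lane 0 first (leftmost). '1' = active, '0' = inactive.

lanes per group: 256·1/16 = 16
AVL=8 ≤ VLMAX=16, so vl = 8
bits (lane 0 leftmost): 1111111100000000

predicate = 1111111100000000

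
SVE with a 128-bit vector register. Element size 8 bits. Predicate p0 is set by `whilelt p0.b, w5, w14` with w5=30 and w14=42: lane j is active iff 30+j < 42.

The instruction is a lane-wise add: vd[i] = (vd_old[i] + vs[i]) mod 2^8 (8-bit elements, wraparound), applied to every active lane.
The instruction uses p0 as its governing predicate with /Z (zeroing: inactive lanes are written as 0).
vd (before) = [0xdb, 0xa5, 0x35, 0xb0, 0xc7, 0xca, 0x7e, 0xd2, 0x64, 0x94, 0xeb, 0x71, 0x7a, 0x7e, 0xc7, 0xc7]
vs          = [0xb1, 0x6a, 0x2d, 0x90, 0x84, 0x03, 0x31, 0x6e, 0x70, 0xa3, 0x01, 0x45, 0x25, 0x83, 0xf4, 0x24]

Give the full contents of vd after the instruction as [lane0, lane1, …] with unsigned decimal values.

vd = [140, 15, 98, 64, 75, 205, 175, 64, 212, 55, 236, 182, 0, 0, 0, 0]

register lanes = 128/8 = 16
p0[j] = (30+j < 42); true for j=0..11 → 12 lanes set
lane  0: add(0xdb,0xb1) ⇒ 0x8c
lane  1: add(0xa5,0x6a) ⇒ 0x0f
lane  2: add(0x35,0x2d) ⇒ 0x62
lane  3: add(0xb0,0x90) ⇒ 0x40
lane  4: add(0xc7,0x84) ⇒ 0x4b
lane  5: add(0xca,0x03) ⇒ 0xcd
lane  6: add(0x7e,0x31) ⇒ 0xaf
lane  7: add(0xd2,0x6e) ⇒ 0x40
lane  8: add(0x64,0x70) ⇒ 0xd4
lane  9: add(0x94,0xa3) ⇒ 0x37
lane 10: add(0xeb,0x01) ⇒ 0xec
lane 11: add(0x71,0x45) ⇒ 0xb6
lane 12: tail/zero ⇒ 0x00
lane 13: tail/zero ⇒ 0x00
lane 14: tail/zero ⇒ 0x00
lane 15: tail/zero ⇒ 0x00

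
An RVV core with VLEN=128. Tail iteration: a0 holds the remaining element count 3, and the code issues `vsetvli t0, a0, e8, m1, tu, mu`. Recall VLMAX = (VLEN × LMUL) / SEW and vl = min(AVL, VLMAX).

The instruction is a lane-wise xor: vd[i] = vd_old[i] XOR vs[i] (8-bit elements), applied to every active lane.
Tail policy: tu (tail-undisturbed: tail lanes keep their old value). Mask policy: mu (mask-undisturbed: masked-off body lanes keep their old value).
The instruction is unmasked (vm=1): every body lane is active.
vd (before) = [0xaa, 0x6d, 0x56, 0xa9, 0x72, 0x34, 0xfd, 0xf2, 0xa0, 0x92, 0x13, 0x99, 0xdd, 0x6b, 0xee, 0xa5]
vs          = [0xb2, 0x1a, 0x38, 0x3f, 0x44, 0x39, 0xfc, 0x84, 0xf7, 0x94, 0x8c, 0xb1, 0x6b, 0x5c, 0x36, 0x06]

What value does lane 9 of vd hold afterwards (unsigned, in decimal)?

VLMAX = (128 × 1) / 8 = 16 lanes
vl ← min(3, 16) = 3
lane  0: xor(0xaa,0xb2) ⇒ 0x18
lane  1: xor(0x6d,0x1a) ⇒ 0x77
lane  2: xor(0x56,0x38) ⇒ 0x6e
lane  3: tail/keep ⇒ 0xa9
lane  4: tail/keep ⇒ 0x72
lane  5: tail/keep ⇒ 0x34
lane  6: tail/keep ⇒ 0xfd
lane  7: tail/keep ⇒ 0xf2
lane  8: tail/keep ⇒ 0xa0
lane  9: tail/keep ⇒ 0x92
lane 10: tail/keep ⇒ 0x13
lane 11: tail/keep ⇒ 0x99
lane 12: tail/keep ⇒ 0xdd
lane 13: tail/keep ⇒ 0x6b
lane 14: tail/keep ⇒ 0xee
lane 15: tail/keep ⇒ 0xa5

vd[9] = 146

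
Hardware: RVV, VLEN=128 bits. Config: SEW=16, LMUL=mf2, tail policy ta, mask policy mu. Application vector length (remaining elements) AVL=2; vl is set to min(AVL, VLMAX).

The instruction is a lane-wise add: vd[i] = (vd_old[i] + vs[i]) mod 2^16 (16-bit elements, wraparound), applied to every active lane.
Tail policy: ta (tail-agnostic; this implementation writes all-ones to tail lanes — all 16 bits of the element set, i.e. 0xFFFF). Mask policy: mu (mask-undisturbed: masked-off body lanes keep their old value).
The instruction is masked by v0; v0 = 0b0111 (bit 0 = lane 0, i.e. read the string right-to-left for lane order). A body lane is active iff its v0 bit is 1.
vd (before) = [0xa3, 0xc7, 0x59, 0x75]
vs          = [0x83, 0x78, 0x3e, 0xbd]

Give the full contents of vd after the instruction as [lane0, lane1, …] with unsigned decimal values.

vd = [294, 319, 65535, 65535]

lanes per group: 128·1/2/16 = 4
vl ← min(2, 4) = 2
[0] add(0xa3,0x83) = 0x126
[1] add(0xc7,0x78) = 0x13f
[2] tail/ones = 0xffff
[3] tail/ones = 0xffff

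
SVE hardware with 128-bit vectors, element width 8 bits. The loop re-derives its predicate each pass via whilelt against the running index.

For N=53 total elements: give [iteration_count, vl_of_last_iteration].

128-bit reg / 8-bit elem → 16 lanes
N=53: ⌈53/16⌉ = 4 iters; last vl = 53 − 3×16 = 5

[iterations, last_vl] = [4, 5]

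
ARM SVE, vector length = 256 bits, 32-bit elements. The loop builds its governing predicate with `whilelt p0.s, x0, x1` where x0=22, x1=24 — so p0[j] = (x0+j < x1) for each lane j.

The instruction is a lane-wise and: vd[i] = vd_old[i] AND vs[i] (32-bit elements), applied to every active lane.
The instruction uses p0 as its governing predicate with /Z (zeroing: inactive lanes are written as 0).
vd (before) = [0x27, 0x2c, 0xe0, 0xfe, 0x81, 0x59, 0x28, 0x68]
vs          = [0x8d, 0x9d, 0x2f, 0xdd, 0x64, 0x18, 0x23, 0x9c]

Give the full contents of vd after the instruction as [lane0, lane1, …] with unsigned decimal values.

register lanes = 256/32 = 8
whilelt: lane j active iff 22+j < 24 → j < 2 → 2 active
[0] and(0x27,0x8d) = 0x05
[1] and(0x2c,0x9d) = 0x0c
[2] tail/zero = 0x00
[3] tail/zero = 0x00
[4] tail/zero = 0x00
[5] tail/zero = 0x00
[6] tail/zero = 0x00
[7] tail/zero = 0x00

vd = [5, 12, 0, 0, 0, 0, 0, 0]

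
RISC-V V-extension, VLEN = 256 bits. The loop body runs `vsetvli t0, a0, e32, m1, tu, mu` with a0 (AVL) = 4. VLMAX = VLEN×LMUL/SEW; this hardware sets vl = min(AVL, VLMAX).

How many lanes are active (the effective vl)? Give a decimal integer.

vl = 4

VLMAX = (256 × 1) / 32 = 8 lanes
AVL=4 ≤ VLMAX=8, so vl = 4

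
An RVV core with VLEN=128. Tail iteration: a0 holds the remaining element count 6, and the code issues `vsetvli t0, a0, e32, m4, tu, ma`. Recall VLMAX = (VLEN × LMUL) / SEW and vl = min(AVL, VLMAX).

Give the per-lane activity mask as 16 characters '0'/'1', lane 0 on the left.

predicate = 1111110000000000

VLMAX = (128 × 4) / 32 = 16 lanes
vl ← min(6, 16) = 6
bits (lane 0 leftmost): 1111110000000000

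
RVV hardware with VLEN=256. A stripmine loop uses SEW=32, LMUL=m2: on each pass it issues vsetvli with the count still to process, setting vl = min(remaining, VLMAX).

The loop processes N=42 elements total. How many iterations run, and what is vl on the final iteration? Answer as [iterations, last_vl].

[iterations, last_vl] = [3, 10]

VLMAX = (256 × 2) / 32 = 16 lanes
iterations = ceil(42/16) = 3; final-pass vl = 10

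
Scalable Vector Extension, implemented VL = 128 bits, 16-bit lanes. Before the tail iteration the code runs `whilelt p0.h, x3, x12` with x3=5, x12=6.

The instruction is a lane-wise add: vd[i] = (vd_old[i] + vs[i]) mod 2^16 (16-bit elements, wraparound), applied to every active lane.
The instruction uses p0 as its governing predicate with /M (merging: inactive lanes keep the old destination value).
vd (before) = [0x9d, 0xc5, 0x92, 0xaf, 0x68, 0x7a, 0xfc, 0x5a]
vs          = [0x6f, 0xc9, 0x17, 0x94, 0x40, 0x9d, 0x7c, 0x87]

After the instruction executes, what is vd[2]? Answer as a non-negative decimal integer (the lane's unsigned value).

vd[2] = 146

128-bit reg / 16-bit elem → 8 lanes
active while 5+j < 6, i.e. j ∈ [0,1) capped at 8 ⇒ 1
[0] add(0x9d,0x6f) = 0x10c
[1] tail/keep = 0xc5
[2] tail/keep = 0x92
[3] tail/keep = 0xaf
[4] tail/keep = 0x68
[5] tail/keep = 0x7a
[6] tail/keep = 0xfc
[7] tail/keep = 0x5a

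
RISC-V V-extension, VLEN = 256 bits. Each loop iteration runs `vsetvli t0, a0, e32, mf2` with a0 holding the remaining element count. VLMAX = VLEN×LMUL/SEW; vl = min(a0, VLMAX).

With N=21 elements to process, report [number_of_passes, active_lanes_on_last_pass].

VLMAX = VLEN×LMUL/SEW = 256×1/2/32 = 4
iterations = ceil(21/4) = 6; final-pass vl = 1

[iterations, last_vl] = [6, 1]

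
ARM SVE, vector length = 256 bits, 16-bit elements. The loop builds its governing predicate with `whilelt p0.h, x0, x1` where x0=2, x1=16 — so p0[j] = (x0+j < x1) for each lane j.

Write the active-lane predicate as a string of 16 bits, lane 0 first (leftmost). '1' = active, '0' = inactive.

predicate = 1111111111111100

256-bit reg / 16-bit elem → 16 lanes
p0[j] = (2+j < 16); true for j=0..13 → 14 lanes set
bits (lane 0 leftmost): 1111111111111100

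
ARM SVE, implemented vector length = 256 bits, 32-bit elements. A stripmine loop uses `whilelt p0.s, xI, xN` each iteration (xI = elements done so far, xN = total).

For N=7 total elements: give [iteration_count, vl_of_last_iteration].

register lanes = 256/32 = 8
iterations = ceil(7/8) = 1; final-pass vl = 7

[iterations, last_vl] = [1, 7]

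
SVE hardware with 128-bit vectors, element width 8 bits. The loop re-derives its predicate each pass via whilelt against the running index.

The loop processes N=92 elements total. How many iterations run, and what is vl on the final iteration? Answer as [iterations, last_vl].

[iterations, last_vl] = [6, 12]

lane count: 128 div 8 = 16
N=92: ⌈92/16⌉ = 6 iters; last vl = 92 − 5×16 = 12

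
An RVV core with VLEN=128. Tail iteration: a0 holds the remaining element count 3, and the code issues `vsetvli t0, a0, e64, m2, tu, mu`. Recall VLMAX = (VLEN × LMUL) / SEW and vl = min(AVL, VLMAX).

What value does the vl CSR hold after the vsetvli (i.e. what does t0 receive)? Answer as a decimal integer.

vl = 3

lanes per group: 128·2/64 = 4
vl = min(AVL, VLMAX) = min(3, 4) = 3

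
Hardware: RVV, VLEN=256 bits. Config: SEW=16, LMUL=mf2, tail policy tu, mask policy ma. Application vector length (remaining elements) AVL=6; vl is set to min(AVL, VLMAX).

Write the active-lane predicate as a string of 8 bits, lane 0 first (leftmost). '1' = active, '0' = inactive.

predicate = 11111100

lanes per group: 256·1/2/16 = 8
vl ← min(6, 8) = 6
bits (lane 0 leftmost): 11111100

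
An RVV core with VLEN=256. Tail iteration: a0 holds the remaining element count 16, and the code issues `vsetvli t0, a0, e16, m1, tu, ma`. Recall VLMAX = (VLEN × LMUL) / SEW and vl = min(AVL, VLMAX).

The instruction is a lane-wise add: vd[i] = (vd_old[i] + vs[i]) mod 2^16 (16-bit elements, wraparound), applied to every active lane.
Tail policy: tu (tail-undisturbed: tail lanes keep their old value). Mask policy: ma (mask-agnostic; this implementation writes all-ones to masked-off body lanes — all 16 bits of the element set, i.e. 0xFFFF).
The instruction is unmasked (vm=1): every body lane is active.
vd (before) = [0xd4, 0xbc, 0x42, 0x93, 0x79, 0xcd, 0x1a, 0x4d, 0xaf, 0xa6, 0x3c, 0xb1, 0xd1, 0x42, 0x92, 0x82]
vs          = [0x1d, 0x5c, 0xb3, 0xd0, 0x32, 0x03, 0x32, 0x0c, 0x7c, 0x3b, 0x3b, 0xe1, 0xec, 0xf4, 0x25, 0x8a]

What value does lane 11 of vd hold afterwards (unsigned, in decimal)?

vd[11] = 402

VLMAX = VLEN×LMUL/SEW = 256×1/16 = 16
AVL=16 ≤ VLMAX=16, so vl = 16
[0] add(0xd4,0x1d) = 0xf1
[1] add(0xbc,0x5c) = 0x118
[2] add(0x42,0xb3) = 0xf5
[3] add(0x93,0xd0) = 0x163
[4] add(0x79,0x32) = 0xab
[5] add(0xcd,0x03) = 0xd0
[6] add(0x1a,0x32) = 0x4c
[7] add(0x4d,0x0c) = 0x59
[8] add(0xaf,0x7c) = 0x12b
[9] add(0xa6,0x3b) = 0xe1
[10] add(0x3c,0x3b) = 0x77
[11] add(0xb1,0xe1) = 0x192
[12] add(0xd1,0xec) = 0x1bd
[13] add(0x42,0xf4) = 0x136
[14] add(0x92,0x25) = 0xb7
[15] add(0x82,0x8a) = 0x10c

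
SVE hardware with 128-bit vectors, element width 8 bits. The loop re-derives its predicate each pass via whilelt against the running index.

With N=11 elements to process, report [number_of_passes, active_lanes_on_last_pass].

[iterations, last_vl] = [1, 11]

lane count: 128 div 8 = 16
N=11: ⌈11/16⌉ = 1 iters; last vl = 11 − 0×16 = 11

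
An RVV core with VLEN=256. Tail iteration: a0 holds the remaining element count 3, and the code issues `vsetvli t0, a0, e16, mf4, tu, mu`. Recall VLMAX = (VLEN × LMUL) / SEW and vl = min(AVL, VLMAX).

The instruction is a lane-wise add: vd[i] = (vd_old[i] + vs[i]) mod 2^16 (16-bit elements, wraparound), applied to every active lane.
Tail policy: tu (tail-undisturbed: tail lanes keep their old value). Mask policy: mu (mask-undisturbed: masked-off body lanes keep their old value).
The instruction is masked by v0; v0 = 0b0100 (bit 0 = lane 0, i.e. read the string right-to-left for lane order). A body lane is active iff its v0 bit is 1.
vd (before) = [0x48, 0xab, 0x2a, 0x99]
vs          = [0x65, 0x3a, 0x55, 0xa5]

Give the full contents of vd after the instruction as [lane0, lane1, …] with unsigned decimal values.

vd = [72, 171, 127, 153]

lanes per group: 256·1/4/16 = 4
vl = min(AVL, VLMAX) = min(3, 4) = 3
vd[0] mask-off/keep -> 0x48
vd[1] mask-off/keep -> 0xab
vd[2] add(0x2a,0x55) -> 0x7f
vd[3] tail/keep -> 0x99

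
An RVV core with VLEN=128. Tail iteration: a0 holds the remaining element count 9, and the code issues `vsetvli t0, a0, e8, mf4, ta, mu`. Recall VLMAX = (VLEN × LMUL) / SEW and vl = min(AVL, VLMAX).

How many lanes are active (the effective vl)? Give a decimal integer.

vl = 4

lanes per group: 128·1/4/8 = 4
vl = min(AVL, VLMAX) = min(9, 4) = 4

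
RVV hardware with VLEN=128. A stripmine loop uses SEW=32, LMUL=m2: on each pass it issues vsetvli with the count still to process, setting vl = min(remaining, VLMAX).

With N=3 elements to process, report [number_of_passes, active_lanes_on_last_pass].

[iterations, last_vl] = [1, 3]

VLMAX = VLEN×LMUL/SEW = 128×2/32 = 8
3 elements at 8/iter → 1 passes, remainder 3 on the last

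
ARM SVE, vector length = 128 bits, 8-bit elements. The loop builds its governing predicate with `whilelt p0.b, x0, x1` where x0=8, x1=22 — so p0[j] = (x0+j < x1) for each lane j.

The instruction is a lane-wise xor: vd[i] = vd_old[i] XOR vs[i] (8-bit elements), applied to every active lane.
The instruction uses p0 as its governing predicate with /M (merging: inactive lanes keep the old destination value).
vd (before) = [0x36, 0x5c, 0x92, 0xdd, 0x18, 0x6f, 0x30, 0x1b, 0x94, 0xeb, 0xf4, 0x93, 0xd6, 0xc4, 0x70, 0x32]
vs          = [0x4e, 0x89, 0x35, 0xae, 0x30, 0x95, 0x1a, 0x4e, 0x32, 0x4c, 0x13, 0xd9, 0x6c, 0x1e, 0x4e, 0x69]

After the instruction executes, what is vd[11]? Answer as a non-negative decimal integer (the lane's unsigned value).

vd[11] = 74

lane count: 128 div 8 = 16
whilelt: lane j active iff 8+j < 22 → j < 14 → 14 active
  i=0: xor(0x36,0x4e) → 120
  i=1: xor(0x5c,0x89) → 213
  i=2: xor(0x92,0x35) → 167
  i=3: xor(0xdd,0xae) → 115
  i=4: xor(0x18,0x30) → 40
  i=5: xor(0x6f,0x95) → 250
  i=6: xor(0x30,0x1a) → 42
  i=7: xor(0x1b,0x4e) → 85
  i=8: xor(0x94,0x32) → 166
  i=9: xor(0xeb,0x4c) → 167
  i=10: xor(0xf4,0x13) → 231
  i=11: xor(0x93,0xd9) → 74
  i=12: xor(0xd6,0x6c) → 186
  i=13: xor(0xc4,0x1e) → 218
  i=14: tail/keep → 112
  i=15: tail/keep → 50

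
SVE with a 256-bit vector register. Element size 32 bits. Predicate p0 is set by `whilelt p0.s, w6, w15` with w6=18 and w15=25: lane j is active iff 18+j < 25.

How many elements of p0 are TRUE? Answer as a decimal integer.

vl = 7

register lanes = 256/32 = 8
whilelt: lane j active iff 18+j < 25 → j < 7 → 7 active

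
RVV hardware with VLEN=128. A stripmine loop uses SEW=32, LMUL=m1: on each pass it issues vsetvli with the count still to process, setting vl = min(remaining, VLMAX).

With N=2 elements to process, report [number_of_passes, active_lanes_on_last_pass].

[iterations, last_vl] = [1, 2]

lanes per group: 128·1/32 = 4
iterations = ceil(2/4) = 1; final-pass vl = 2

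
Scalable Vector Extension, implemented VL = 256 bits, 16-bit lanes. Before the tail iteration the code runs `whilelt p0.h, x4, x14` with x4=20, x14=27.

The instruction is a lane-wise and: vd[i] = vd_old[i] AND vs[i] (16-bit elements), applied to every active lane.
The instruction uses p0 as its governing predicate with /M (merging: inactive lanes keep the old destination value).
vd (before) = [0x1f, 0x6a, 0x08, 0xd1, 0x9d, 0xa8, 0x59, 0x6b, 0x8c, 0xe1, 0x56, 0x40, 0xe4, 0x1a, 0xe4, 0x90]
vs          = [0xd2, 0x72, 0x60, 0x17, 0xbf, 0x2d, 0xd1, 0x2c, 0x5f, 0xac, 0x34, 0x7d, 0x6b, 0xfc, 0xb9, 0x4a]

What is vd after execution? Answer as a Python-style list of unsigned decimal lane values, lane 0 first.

register lanes = 256/16 = 16
p0[j] = (20+j < 27); true for j=0..6 → 7 lanes set
vd[0] and(0x1f,0xd2) -> 0x12
vd[1] and(0x6a,0x72) -> 0x62
vd[2] and(0x08,0x60) -> 0x00
vd[3] and(0xd1,0x17) -> 0x11
vd[4] and(0x9d,0xbf) -> 0x9d
vd[5] and(0xa8,0x2d) -> 0x28
vd[6] and(0x59,0xd1) -> 0x51
vd[7] tail/keep -> 0x6b
vd[8] tail/keep -> 0x8c
vd[9] tail/keep -> 0xe1
vd[10] tail/keep -> 0x56
vd[11] tail/keep -> 0x40
vd[12] tail/keep -> 0xe4
vd[13] tail/keep -> 0x1a
vd[14] tail/keep -> 0xe4
vd[15] tail/keep -> 0x90

vd = [18, 98, 0, 17, 157, 40, 81, 107, 140, 225, 86, 64, 228, 26, 228, 144]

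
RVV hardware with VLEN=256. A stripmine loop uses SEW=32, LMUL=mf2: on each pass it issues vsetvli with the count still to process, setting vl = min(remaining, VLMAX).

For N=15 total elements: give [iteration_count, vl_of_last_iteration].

lanes per group: 256·1/2/32 = 4
15 elements at 4/iter → 4 passes, remainder 3 on the last

[iterations, last_vl] = [4, 3]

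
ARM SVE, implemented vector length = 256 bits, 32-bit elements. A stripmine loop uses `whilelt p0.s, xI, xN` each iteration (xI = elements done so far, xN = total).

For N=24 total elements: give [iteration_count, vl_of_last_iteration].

[iterations, last_vl] = [3, 8]

256-bit reg / 32-bit elem → 8 lanes
iterations = ceil(24/8) = 3; final-pass vl = 8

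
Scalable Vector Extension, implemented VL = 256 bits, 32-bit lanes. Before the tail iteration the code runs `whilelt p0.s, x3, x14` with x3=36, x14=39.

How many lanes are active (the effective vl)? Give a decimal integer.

vl = 3

register lanes = 256/32 = 8
active while 36+j < 39, i.e. j ∈ [0,3) capped at 8 ⇒ 3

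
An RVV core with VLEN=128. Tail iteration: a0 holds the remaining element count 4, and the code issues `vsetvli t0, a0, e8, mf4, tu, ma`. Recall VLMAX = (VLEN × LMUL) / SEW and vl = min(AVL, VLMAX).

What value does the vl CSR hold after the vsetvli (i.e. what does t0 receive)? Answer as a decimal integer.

VLMAX = VLEN×LMUL/SEW = 128×1/4/8 = 4
vl = min(AVL, VLMAX) = min(4, 4) = 4

vl = 4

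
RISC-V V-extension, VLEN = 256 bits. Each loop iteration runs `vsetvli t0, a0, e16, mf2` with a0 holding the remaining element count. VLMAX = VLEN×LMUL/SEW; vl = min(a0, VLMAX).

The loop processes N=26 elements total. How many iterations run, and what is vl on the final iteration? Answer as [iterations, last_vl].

VLMAX = (256 × 1/2) / 16 = 8 lanes
26 elements at 8/iter → 4 passes, remainder 2 on the last

[iterations, last_vl] = [4, 2]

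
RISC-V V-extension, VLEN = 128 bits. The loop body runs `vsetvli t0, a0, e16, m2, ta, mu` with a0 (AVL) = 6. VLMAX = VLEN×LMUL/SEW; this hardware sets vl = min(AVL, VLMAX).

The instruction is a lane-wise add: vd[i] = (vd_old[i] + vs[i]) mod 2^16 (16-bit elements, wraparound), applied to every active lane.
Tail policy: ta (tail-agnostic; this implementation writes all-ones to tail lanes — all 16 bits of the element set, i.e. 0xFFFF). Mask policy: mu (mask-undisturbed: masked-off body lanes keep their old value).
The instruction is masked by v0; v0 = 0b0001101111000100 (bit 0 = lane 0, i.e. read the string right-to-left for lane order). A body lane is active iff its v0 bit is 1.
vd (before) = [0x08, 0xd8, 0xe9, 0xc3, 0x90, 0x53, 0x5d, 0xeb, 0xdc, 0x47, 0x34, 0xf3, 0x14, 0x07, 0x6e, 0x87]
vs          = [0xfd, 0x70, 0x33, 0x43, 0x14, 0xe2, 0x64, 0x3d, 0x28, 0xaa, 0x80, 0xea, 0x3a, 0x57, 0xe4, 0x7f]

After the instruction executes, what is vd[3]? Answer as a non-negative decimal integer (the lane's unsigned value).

vd[3] = 195

VLMAX = VLEN×LMUL/SEW = 128×2/16 = 16
vl ← min(6, 16) = 6
lane  0: mask-off/keep ⇒ 0x08
lane  1: mask-off/keep ⇒ 0xd8
lane  2: add(0xe9,0x33) ⇒ 0x11c
lane  3: mask-off/keep ⇒ 0xc3
lane  4: mask-off/keep ⇒ 0x90
lane  5: mask-off/keep ⇒ 0x53
lane  6: tail/ones ⇒ 0xffff
lane  7: tail/ones ⇒ 0xffff
lane  8: tail/ones ⇒ 0xffff
lane  9: tail/ones ⇒ 0xffff
lane 10: tail/ones ⇒ 0xffff
lane 11: tail/ones ⇒ 0xffff
lane 12: tail/ones ⇒ 0xffff
lane 13: tail/ones ⇒ 0xffff
lane 14: tail/ones ⇒ 0xffff
lane 15: tail/ones ⇒ 0xffff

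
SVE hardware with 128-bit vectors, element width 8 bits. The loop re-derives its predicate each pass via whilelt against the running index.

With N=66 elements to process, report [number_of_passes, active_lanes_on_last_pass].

[iterations, last_vl] = [5, 2]

lane count: 128 div 8 = 16
N=66: ⌈66/16⌉ = 5 iters; last vl = 66 − 4×16 = 2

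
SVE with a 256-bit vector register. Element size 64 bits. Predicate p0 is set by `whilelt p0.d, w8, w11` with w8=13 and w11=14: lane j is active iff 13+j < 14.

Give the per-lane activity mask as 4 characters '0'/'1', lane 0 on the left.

256-bit reg / 64-bit elem → 4 lanes
p0[j] = (13+j < 14); true for j=0..0 → 1 lanes set
bits (lane 0 leftmost): 1000

predicate = 1000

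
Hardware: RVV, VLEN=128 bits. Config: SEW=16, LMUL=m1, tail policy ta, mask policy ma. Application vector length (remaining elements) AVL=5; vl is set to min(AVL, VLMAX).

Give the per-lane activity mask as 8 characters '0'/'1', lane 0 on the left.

lanes per group: 128·1/16 = 8
vl = min(AVL, VLMAX) = min(5, 8) = 5
bits (lane 0 leftmost): 11111000

predicate = 11111000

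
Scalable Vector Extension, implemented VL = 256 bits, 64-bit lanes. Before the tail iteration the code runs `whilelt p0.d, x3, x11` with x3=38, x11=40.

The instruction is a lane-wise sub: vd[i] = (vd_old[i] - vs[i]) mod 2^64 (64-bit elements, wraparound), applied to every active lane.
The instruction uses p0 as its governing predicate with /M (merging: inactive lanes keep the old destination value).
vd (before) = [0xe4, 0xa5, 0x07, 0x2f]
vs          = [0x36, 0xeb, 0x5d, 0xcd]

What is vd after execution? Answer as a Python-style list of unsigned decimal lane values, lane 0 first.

vd = [174, 18446744073709551546, 7, 47]

register lanes = 256/64 = 4
whilelt: lane j active iff 38+j < 40 → j < 2 → 2 active
[0] sub(0xe4,0x36) = 0xae
[1] sub(0xa5,0xeb) = 0xffffffffffffffba
[2] tail/keep = 0x07
[3] tail/keep = 0x2f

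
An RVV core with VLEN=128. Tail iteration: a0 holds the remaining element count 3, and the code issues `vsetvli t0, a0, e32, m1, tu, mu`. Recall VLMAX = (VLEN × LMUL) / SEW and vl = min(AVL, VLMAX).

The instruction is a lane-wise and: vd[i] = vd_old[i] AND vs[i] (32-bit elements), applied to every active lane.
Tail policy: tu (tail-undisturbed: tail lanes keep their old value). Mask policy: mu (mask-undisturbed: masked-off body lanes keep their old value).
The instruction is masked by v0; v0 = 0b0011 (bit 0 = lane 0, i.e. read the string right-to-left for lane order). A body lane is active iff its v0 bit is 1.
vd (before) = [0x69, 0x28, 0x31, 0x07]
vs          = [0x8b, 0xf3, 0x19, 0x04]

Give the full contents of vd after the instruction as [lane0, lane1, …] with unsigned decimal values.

VLMAX = (128 × 1) / 32 = 4 lanes
vl ← min(3, 4) = 3
lane  0: and(0x69,0x8b) ⇒ 0x09
lane  1: and(0x28,0xf3) ⇒ 0x20
lane  2: mask-off/keep ⇒ 0x31
lane  3: tail/keep ⇒ 0x07

vd = [9, 32, 49, 7]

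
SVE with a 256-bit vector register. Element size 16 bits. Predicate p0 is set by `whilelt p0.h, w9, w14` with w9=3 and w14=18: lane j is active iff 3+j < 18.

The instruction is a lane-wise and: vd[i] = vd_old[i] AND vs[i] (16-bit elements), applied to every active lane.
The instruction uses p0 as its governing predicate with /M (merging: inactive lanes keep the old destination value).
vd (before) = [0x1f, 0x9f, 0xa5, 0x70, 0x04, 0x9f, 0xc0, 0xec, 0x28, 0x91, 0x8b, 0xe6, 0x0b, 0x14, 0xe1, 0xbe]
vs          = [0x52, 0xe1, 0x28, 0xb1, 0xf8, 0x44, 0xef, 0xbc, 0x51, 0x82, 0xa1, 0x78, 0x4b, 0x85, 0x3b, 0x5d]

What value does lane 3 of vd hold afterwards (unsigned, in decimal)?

vd[3] = 48

256-bit reg / 16-bit elem → 16 lanes
active while 3+j < 18, i.e. j ∈ [0,15) capped at 16 ⇒ 15
vd[0] and(0x1f,0x52) -> 0x12
vd[1] and(0x9f,0xe1) -> 0x81
vd[2] and(0xa5,0x28) -> 0x20
vd[3] and(0x70,0xb1) -> 0x30
vd[4] and(0x04,0xf8) -> 0x00
vd[5] and(0x9f,0x44) -> 0x04
vd[6] and(0xc0,0xef) -> 0xc0
vd[7] and(0xec,0xbc) -> 0xac
vd[8] and(0x28,0x51) -> 0x00
vd[9] and(0x91,0x82) -> 0x80
vd[10] and(0x8b,0xa1) -> 0x81
vd[11] and(0xe6,0x78) -> 0x60
vd[12] and(0x0b,0x4b) -> 0x0b
vd[13] and(0x14,0x85) -> 0x04
vd[14] and(0xe1,0x3b) -> 0x21
vd[15] tail/keep -> 0xbe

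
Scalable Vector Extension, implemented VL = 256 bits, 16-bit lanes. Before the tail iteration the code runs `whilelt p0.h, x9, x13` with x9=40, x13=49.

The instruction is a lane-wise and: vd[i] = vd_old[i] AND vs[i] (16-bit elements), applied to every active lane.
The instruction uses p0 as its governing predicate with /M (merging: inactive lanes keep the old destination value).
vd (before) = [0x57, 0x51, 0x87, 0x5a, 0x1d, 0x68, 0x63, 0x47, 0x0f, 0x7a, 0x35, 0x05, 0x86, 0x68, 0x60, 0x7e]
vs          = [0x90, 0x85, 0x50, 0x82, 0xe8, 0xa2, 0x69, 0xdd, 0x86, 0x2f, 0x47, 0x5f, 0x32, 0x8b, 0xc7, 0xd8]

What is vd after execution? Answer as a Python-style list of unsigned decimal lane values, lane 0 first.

256-bit reg / 16-bit elem → 16 lanes
active while 40+j < 49, i.e. j ∈ [0,9) capped at 16 ⇒ 9
  i=0: and(0x57,0x90) → 16
  i=1: and(0x51,0x85) → 1
  i=2: and(0x87,0x50) → 0
  i=3: and(0x5a,0x82) → 2
  i=4: and(0x1d,0xe8) → 8
  i=5: and(0x68,0xa2) → 32
  i=6: and(0x63,0x69) → 97
  i=7: and(0x47,0xdd) → 69
  i=8: and(0x0f,0x86) → 6
  i=9: tail/keep → 122
  i=10: tail/keep → 53
  i=11: tail/keep → 5
  i=12: tail/keep → 134
  i=13: tail/keep → 104
  i=14: tail/keep → 96
  i=15: tail/keep → 126

vd = [16, 1, 0, 2, 8, 32, 97, 69, 6, 122, 53, 5, 134, 104, 96, 126]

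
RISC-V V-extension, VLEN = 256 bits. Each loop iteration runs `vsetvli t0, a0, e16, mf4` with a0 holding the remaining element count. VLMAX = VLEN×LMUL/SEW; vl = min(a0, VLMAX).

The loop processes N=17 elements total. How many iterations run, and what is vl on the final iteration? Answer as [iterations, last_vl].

[iterations, last_vl] = [5, 1]

VLMAX = (256 × 1/4) / 16 = 4 lanes
17 elements at 4/iter → 5 passes, remainder 1 on the last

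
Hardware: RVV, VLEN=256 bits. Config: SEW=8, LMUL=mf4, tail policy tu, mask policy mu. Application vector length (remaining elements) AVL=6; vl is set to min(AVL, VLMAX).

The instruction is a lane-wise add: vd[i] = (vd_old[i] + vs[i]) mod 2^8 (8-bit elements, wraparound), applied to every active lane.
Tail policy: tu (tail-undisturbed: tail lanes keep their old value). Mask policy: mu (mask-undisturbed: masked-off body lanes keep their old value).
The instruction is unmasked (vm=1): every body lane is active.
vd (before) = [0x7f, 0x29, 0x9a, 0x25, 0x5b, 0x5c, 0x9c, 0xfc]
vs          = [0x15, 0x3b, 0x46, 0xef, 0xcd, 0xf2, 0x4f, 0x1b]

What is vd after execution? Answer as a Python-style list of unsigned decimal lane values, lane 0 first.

vd = [148, 100, 224, 20, 40, 78, 156, 252]

VLMAX = VLEN×LMUL/SEW = 256×1/4/8 = 8
vl = min(AVL, VLMAX) = min(6, 8) = 6
[0] add(0x7f,0x15) = 0x94
[1] add(0x29,0x3b) = 0x64
[2] add(0x9a,0x46) = 0xe0
[3] add(0x25,0xef) = 0x14
[4] add(0x5b,0xcd) = 0x28
[5] add(0x5c,0xf2) = 0x4e
[6] tail/keep = 0x9c
[7] tail/keep = 0xfc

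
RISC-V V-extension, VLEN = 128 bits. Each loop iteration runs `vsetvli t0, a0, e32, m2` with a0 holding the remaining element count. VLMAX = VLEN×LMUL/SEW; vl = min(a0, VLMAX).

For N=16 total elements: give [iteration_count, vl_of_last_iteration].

[iterations, last_vl] = [2, 8]

VLMAX = (128 × 2) / 32 = 8 lanes
16 elements at 8/iter → 2 passes, remainder 8 on the last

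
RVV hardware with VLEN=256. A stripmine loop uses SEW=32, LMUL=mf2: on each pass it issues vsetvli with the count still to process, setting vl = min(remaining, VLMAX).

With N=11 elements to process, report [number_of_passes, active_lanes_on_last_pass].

[iterations, last_vl] = [3, 3]

lanes per group: 256·1/2/32 = 4
N=11: ⌈11/4⌉ = 3 iters; last vl = 11 − 2×4 = 3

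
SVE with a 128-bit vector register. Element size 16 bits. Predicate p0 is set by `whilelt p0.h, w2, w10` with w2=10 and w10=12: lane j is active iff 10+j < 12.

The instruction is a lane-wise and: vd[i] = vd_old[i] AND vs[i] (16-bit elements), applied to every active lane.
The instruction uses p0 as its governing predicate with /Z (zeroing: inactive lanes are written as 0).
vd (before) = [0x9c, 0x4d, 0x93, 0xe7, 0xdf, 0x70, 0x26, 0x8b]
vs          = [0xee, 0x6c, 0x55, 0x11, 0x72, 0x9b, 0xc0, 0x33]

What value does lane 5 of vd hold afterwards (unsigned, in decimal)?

vd[5] = 0

register lanes = 128/16 = 8
p0[j] = (10+j < 12); true for j=0..1 → 2 lanes set
[0] and(0x9c,0xee) = 0x8c
[1] and(0x4d,0x6c) = 0x4c
[2] tail/zero = 0x00
[3] tail/zero = 0x00
[4] tail/zero = 0x00
[5] tail/zero = 0x00
[6] tail/zero = 0x00
[7] tail/zero = 0x00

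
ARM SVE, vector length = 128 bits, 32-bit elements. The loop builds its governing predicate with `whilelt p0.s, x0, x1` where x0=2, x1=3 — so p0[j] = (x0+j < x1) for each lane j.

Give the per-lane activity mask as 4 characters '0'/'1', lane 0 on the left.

predicate = 1000

register lanes = 128/32 = 4
active while 2+j < 3, i.e. j ∈ [0,1) capped at 4 ⇒ 1
bits (lane 0 leftmost): 1000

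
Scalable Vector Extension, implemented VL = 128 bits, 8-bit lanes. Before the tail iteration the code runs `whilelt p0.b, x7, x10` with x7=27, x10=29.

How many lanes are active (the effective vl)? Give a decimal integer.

lane count: 128 div 8 = 16
active while 27+j < 29, i.e. j ∈ [0,2) capped at 16 ⇒ 2

vl = 2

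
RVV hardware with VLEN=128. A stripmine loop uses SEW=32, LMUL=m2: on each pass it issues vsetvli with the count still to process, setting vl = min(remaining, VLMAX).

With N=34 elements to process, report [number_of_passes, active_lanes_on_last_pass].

[iterations, last_vl] = [5, 2]

VLMAX = VLEN×LMUL/SEW = 128×2/32 = 8
iterations = ceil(34/8) = 5; final-pass vl = 2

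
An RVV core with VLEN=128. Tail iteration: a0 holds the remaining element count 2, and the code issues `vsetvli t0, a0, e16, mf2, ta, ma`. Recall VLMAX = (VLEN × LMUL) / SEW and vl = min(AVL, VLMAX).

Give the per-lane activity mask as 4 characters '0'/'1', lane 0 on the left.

predicate = 1100

VLMAX = (128 × 1/2) / 16 = 4 lanes
vl ← min(2, 4) = 2
bits (lane 0 leftmost): 1100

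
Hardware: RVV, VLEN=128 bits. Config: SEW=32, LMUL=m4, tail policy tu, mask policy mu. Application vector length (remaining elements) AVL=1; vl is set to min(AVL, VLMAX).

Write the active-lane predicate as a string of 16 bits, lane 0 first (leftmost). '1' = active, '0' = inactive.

predicate = 1000000000000000

lanes per group: 128·4/32 = 16
vl = min(AVL, VLMAX) = min(1, 16) = 1
bits (lane 0 leftmost): 1000000000000000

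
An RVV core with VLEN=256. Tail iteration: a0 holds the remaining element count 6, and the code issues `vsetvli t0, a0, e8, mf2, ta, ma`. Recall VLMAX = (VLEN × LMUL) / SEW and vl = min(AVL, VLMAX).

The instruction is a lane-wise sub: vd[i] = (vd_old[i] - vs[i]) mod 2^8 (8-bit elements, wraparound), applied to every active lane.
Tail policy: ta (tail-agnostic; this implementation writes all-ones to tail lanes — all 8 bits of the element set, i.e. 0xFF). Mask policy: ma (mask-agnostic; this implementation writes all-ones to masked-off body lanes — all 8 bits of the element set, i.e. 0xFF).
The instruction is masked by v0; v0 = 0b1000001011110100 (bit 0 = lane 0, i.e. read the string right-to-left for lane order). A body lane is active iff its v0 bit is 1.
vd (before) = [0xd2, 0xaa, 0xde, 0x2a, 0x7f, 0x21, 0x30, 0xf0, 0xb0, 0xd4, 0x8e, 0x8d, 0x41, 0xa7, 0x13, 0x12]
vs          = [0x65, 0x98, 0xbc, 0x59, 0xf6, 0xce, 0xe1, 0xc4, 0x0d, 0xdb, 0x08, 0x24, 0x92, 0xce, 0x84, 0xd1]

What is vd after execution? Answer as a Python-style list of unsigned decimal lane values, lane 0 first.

vd = [255, 255, 34, 255, 137, 83, 255, 255, 255, 255, 255, 255, 255, 255, 255, 255]

VLMAX = VLEN×LMUL/SEW = 256×1/2/8 = 16
AVL=6 ≤ VLMAX=16, so vl = 6
  i=0: mask-off/ones → 255
  i=1: mask-off/ones → 255
  i=2: sub(0xde,0xbc) → 34
  i=3: mask-off/ones → 255
  i=4: sub(0x7f,0xf6) → 137
  i=5: sub(0x21,0xce) → 83
  i=6: tail/ones → 255
  i=7: tail/ones → 255
  i=8: tail/ones → 255
  i=9: tail/ones → 255
  i=10: tail/ones → 255
  i=11: tail/ones → 255
  i=12: tail/ones → 255
  i=13: tail/ones → 255
  i=14: tail/ones → 255
  i=15: tail/ones → 255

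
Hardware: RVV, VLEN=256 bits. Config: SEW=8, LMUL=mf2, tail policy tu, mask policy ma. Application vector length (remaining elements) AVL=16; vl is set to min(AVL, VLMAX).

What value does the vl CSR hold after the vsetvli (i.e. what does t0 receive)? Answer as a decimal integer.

vl = 16

lanes per group: 256·1/2/8 = 16
AVL=16 ≤ VLMAX=16, so vl = 16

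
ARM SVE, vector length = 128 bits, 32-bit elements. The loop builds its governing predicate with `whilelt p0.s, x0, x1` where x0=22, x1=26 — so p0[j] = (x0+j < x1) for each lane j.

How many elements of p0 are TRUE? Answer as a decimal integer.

vl = 4

128-bit reg / 32-bit elem → 4 lanes
active while 22+j < 26, i.e. j ∈ [0,4) capped at 4 ⇒ 4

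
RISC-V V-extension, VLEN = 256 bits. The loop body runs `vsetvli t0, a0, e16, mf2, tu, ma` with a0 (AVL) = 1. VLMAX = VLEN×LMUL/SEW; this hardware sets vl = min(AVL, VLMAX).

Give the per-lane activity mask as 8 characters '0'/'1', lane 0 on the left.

predicate = 10000000

VLMAX = VLEN×LMUL/SEW = 256×1/2/16 = 8
vl ← min(1, 8) = 1
bits (lane 0 leftmost): 10000000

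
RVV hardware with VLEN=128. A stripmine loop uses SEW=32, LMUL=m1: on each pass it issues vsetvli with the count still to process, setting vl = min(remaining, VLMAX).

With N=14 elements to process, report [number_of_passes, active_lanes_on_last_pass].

VLMAX = VLEN×LMUL/SEW = 128×1/32 = 4
14 elements at 4/iter → 4 passes, remainder 2 on the last

[iterations, last_vl] = [4, 2]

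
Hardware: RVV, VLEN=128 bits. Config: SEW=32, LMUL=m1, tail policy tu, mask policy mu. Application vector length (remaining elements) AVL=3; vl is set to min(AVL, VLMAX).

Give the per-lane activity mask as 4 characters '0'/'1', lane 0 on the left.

predicate = 1110

VLMAX = VLEN×LMUL/SEW = 128×1/32 = 4
vl = min(AVL, VLMAX) = min(3, 4) = 3
bits (lane 0 leftmost): 1110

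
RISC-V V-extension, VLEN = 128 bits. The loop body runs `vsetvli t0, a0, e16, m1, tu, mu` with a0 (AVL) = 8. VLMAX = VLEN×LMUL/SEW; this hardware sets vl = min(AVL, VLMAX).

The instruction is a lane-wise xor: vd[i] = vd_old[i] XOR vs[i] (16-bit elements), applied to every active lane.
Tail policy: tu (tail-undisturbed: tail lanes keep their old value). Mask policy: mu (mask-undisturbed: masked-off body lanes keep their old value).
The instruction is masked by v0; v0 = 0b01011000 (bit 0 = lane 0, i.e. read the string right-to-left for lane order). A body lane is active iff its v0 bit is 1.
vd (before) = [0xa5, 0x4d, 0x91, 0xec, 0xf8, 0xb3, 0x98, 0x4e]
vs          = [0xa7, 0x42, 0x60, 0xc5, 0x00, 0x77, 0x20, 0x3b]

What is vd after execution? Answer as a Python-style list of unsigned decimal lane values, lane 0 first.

VLMAX = (128 × 1) / 16 = 8 lanes
vl = min(AVL, VLMAX) = min(8, 8) = 8
[0] mask-off/keep = 0xa5
[1] mask-off/keep = 0x4d
[2] mask-off/keep = 0x91
[3] xor(0xec,0xc5) = 0x29
[4] xor(0xf8,0x00) = 0xf8
[5] mask-off/keep = 0xb3
[6] xor(0x98,0x20) = 0xb8
[7] mask-off/keep = 0x4e

vd = [165, 77, 145, 41, 248, 179, 184, 78]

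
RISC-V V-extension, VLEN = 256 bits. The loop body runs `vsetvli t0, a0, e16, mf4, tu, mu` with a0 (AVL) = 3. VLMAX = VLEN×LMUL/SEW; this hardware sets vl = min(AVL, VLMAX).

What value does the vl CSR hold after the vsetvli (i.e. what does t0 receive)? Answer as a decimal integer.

VLMAX = (256 × 1/4) / 16 = 4 lanes
vl = min(AVL, VLMAX) = min(3, 4) = 3

vl = 3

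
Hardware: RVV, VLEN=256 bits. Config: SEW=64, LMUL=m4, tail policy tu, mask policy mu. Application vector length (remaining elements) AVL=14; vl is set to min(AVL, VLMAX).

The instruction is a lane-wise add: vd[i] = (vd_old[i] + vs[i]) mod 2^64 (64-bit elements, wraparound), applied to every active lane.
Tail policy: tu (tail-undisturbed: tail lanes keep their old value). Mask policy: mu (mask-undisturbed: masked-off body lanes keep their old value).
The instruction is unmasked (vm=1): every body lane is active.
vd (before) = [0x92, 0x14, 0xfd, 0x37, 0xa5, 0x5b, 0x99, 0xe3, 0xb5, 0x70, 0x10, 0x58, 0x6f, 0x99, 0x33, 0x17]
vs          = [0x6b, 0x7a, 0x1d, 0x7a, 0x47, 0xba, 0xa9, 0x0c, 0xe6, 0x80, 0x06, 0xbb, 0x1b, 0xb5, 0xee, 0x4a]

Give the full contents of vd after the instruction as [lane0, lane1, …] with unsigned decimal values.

vd = [253, 142, 282, 177, 236, 277, 322, 239, 411, 240, 22, 275, 138, 334, 51, 23]

lanes per group: 256·4/64 = 16
vl ← min(14, 16) = 14
vd[0] add(0x92,0x6b) -> 0xfd
vd[1] add(0x14,0x7a) -> 0x8e
vd[2] add(0xfd,0x1d) -> 0x11a
vd[3] add(0x37,0x7a) -> 0xb1
vd[4] add(0xa5,0x47) -> 0xec
vd[5] add(0x5b,0xba) -> 0x115
vd[6] add(0x99,0xa9) -> 0x142
vd[7] add(0xe3,0x0c) -> 0xef
vd[8] add(0xb5,0xe6) -> 0x19b
vd[9] add(0x70,0x80) -> 0xf0
vd[10] add(0x10,0x06) -> 0x16
vd[11] add(0x58,0xbb) -> 0x113
vd[12] add(0x6f,0x1b) -> 0x8a
vd[13] add(0x99,0xb5) -> 0x14e
vd[14] tail/keep -> 0x33
vd[15] tail/keep -> 0x17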